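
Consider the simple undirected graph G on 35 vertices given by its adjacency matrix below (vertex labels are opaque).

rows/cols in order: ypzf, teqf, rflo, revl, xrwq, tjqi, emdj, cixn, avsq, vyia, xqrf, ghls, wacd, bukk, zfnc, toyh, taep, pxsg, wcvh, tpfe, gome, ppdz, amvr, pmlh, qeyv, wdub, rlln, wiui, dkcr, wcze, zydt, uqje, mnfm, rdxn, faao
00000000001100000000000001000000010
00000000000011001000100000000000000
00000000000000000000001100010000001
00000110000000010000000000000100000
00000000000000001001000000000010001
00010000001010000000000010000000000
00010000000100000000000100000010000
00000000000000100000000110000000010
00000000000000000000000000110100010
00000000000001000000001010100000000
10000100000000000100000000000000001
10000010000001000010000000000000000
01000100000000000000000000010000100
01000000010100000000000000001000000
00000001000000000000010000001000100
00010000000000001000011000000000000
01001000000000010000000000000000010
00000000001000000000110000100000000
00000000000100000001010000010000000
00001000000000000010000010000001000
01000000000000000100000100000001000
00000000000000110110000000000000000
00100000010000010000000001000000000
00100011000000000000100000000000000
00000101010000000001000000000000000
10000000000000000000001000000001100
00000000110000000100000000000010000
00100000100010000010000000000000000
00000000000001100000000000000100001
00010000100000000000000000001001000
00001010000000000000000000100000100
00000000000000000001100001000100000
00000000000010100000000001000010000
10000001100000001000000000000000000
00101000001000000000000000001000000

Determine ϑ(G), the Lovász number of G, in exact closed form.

N(vyia) = {bukk, amvr, qeyv, rlln}, |N(vyia)| = 4.
N(tpfe) = {xrwq, wcvh, qeyv, uqje}, |N(tpfe)| = 4.
N(cixn) = {zfnc, pmlh, qeyv, rdxn}, |N(cixn)| = 4.
N(taep) = {teqf, xrwq, toyh, rdxn}, |N(taep)| = 4.
4-regular, N=35; Kneser-type, 3-subsets of [7].
Distinct eigenvalues (to 3 d.p.): [4.0, 2.0, -1.0, -3.0].
λ_max=4, λ_min=-3; ϑ = −35·λ_min/(λ_max−λ_min) = 15.
Numerically 15.00000000.

15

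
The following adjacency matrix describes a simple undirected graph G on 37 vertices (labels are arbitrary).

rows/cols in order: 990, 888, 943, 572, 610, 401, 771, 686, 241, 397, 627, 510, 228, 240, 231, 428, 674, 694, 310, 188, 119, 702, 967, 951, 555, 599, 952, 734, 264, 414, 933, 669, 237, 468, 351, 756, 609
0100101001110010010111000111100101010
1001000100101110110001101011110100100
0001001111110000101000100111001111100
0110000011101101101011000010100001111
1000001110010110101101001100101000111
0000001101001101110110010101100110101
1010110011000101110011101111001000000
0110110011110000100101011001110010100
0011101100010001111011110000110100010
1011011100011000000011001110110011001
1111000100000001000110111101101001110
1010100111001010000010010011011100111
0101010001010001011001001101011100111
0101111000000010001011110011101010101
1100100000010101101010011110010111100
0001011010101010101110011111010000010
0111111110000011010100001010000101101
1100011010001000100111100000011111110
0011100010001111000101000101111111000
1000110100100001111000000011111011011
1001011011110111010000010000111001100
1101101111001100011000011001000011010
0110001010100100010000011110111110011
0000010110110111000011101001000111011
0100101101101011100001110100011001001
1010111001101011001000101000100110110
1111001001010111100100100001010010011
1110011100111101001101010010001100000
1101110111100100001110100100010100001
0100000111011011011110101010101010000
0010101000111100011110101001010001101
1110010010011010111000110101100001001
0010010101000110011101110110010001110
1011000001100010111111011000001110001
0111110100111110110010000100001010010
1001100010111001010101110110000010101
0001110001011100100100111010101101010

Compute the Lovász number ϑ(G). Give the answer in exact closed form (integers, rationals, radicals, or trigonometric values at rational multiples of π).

N(228) = {888, 572, 401, 397, 510, 428, 694, 310, 702, 555, 599, 734, 414, 933, 669, 351, 756, 609}, |N(228)| = 18.
deg(952) = 18; N(952) = {990, 888, 943, 572, 771, 397, 510, 240, 231, 428, 674, 188, 967, 734, 414, 237, 756, 609}.
N(627) = {990, 888, 943, 572, 686, 428, 188, 119, 967, 951, 555, 599, 734, 264, 933, 468, 351, 756}, |N(627)| = 18.
Vertex 241 has 18 neighbors: 943, 572, 610, 771, 686, 510, 428, 674, 694, 310, 119, 702, 967, 951, 264, 414, 669, 756.
18-regular, N=37; SR(37,18,8,9) — a Paley graph.
Distinct eigenvalues (to 3 d.p.): [18.0, 2.541, -3.541].
λ_max=18, λ_min=-sqrt(37)/2 - 1/2; ϑ = −37·λ_min/(λ_max−λ_min) = sqrt(37).
ϑ(G) ≈ 6.082763.

sqrt(37)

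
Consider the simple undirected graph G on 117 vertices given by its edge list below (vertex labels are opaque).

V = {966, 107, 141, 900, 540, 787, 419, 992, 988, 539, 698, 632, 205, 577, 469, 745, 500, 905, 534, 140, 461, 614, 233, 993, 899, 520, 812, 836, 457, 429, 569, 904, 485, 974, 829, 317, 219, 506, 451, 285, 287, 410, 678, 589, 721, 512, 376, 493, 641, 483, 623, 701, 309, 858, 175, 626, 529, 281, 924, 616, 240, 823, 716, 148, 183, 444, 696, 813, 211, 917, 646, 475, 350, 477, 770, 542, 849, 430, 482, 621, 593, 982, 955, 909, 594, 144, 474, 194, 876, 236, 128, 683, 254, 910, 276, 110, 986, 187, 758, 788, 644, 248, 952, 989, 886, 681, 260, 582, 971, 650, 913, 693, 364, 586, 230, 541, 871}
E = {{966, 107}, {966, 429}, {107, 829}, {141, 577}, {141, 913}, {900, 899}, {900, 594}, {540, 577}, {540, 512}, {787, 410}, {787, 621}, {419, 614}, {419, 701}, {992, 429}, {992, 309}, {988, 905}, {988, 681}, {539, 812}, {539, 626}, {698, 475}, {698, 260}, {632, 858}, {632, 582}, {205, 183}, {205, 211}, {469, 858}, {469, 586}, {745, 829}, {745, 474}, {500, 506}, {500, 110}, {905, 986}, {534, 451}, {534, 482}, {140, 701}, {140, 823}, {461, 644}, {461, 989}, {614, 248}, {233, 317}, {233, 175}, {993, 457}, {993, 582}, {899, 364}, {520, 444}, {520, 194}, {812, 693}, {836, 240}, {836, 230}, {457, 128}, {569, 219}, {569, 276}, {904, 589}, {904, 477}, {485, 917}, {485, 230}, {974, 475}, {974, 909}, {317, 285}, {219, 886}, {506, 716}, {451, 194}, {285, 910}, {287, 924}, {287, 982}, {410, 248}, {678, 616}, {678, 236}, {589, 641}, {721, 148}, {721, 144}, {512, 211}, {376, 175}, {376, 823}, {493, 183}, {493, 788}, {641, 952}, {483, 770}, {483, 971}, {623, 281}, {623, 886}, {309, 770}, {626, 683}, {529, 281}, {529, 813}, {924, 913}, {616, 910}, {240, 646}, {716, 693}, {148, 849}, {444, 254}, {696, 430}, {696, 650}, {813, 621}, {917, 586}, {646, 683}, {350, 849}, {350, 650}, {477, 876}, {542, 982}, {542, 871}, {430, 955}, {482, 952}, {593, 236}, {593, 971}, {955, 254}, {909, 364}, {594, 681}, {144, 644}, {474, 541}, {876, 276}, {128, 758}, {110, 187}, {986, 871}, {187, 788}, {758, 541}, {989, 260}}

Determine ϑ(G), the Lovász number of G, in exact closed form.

117*cos(pi/117)/(cos(pi/117) + 1)

deg(989) = 2; N(989) = {461, 260}.
deg(913) = 2; N(913) = {141, 924}.
Vertex 909 has 2 neighbors: 974, 364.
deg(577) = 2; N(577) = {141, 540}.
deg(v) = 2 for all v (|V|=117); the odd cycle C_{117}.
A has 59 distinct eigenvalues ≈ [2.0, 1.9971, 1.9885, 1.9741, 1.954, 1.9283, 1.8971, 1.8603, 1.8182, 1.7709, 1.7185, 1.6611, 1.5989, 1.5321, 1.4609, 1.3854, 1.306, 1.2228, 1.1361, 1.0461, 0.9531, 0.8574, 0.7592, 0.6587, 0.5564, 0.4525, 0.3473, 0.2411, 0.1342, 0.0269, -0.0805, -0.1877, -0.2943, -0.4001, -0.5047, -0.6078, -0.7092, -0.8086, -0.9056, -1.0, -1.0915, -1.1799, -1.2649, -1.3462, -1.4237, -1.497, -1.5661, -1.6306, -1.6904, -1.7453, -1.7952, -1.84, -1.8794, -1.9134, -1.9419, -1.9648, -1.982, -1.9935, -1.9993].
With N=117: ϑ(G) = 117·(-(-1)*2*cos(pi/117))/(2−(-2*cos(pi/117))) = 117*cos(pi/117)/(cos(pi/117) + 1).
≈ 58.4895 (to 4 d.p.).
α=58, χ(Ḡ)=59; ϑ=117*cos(pi/117)/(cos(pi/117) + 1) lies between (both strict).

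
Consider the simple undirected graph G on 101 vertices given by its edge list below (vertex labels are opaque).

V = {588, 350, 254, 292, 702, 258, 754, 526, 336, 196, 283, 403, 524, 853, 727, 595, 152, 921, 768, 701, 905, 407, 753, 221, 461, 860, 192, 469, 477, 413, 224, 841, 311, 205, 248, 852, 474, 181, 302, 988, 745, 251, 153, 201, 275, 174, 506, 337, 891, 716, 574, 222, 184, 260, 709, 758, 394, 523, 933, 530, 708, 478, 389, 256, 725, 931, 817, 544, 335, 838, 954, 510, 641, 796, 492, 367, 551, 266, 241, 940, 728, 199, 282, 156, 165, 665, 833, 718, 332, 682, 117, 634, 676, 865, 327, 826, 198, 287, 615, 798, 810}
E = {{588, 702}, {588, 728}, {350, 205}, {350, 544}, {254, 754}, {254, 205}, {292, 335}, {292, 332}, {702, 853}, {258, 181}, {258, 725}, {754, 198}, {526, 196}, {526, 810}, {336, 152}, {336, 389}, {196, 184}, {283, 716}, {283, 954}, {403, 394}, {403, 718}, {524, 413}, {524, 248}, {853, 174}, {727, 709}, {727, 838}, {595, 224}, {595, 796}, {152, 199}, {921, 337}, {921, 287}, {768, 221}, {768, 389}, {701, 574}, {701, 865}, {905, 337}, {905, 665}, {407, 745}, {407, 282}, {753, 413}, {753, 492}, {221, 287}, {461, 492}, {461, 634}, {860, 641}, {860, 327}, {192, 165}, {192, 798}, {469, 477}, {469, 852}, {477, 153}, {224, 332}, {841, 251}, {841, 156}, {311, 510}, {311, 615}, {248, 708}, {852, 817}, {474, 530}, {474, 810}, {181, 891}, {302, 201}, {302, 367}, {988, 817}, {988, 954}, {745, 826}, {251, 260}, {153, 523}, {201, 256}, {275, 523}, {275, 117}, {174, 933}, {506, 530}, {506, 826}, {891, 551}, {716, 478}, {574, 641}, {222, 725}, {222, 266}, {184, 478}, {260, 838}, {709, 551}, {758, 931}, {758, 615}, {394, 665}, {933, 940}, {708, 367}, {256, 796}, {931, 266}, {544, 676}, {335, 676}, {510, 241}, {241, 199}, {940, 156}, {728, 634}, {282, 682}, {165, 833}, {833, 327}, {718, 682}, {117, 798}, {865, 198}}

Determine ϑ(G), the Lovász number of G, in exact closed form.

101*cos(pi/101)/(cos(pi/101) + 1)

deg(311) = 2; N(311) = {510, 615}.
N(254) = {754, 205}, |N(254)| = 2.
N(506) = {530, 826}, |N(506)| = 2.
N(337) = {921, 905}, |N(337)| = 2.
Regular of degree 2 on 101 vertices: the odd cycle C_{101}.
A has 51 distinct eigenvalues ≈ [2.0, 1.9961, 1.9845, 1.9653, 1.9384, 1.904, 1.8623, 1.8133, 1.7574, 1.6946, 1.6253, 1.5497, 1.4681, 1.3808, 1.2882, 1.1906, 1.0884, 0.982, 0.8718, 0.7582, 0.6417, 0.5226, 0.4016, 0.279, 0.1554, 0.0311, -0.0933, -0.2173, -0.3405, -0.4624, -0.5824, -0.7003, -0.8154, -0.9273, -1.0357, -1.1401, -1.24, -1.3352, -1.4252, -1.5096, -1.5883, -1.6608, -1.7268, -1.7862, -1.8387, -1.8841, -1.9221, -1.9528, -1.9759, -1.9913, -1.999].
−101·(-2*cos(pi/101)) / ((2)−(-2*cos(pi/101))) = 101*cos(pi/101)/(cos(pi/101) + 1) = ϑ(G).
Numerically 50.487783.
50 ≤ 101*cos(pi/101)/(cos(pi/101) + 1) ≤ 51: both strict.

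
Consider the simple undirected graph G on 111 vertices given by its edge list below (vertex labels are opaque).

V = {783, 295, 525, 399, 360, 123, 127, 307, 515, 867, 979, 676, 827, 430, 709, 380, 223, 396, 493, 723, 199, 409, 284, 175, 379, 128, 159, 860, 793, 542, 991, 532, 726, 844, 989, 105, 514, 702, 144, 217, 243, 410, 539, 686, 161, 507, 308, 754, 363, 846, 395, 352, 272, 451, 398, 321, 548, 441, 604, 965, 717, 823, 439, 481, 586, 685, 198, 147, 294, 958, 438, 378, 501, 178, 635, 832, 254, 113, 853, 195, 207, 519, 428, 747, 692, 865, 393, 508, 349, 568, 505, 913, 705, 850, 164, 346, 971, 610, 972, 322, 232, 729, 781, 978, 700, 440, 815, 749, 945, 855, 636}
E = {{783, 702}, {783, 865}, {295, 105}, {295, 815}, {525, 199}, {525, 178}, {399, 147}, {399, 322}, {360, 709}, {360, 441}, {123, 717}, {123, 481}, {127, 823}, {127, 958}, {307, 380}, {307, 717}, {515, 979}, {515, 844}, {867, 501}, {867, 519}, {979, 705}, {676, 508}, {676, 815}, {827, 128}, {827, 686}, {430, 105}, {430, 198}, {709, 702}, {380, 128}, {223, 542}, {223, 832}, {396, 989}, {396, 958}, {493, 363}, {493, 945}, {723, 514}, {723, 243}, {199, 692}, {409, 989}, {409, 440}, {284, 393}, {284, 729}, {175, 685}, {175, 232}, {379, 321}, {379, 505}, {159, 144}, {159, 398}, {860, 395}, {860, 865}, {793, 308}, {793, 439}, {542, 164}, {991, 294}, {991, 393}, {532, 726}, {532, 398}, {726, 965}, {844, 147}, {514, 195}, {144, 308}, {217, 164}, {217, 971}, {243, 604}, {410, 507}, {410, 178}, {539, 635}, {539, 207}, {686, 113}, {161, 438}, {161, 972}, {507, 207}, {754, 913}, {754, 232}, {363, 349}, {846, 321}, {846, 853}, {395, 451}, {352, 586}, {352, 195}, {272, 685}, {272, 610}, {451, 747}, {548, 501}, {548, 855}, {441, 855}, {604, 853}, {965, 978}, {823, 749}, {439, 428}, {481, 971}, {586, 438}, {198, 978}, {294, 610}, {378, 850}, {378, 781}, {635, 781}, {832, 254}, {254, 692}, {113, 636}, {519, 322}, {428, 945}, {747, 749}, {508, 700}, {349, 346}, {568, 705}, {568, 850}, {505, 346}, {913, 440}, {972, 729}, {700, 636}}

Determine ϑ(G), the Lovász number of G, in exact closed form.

111*cos(pi/111)/(cos(pi/111) + 1)

N(846) = {321, 853}, |N(846)| = 2.
Vertex 481 has 2 neighbors: 123, 971.
deg(989) = 2; N(989) = {396, 409}.
N(726) = {532, 965}, |N(726)| = 2.
Regular of degree 2 on 111 vertices: this is C_{111}, the 111-cycle.
Distinct eigenvalues (to 3 d.p.): [2.0, 1.997, 1.987, 1.971, 1.949, 1.92, 1.886, 1.845, 1.798, 1.746, 1.688, 1.625, 1.556, 1.482, 1.404, 1.321, 1.234, 1.143, 1.049, 0.951, 0.85, 0.746, 0.64, 0.531, 0.421, 0.31, 0.198, 0.085, -0.028, -0.141, -0.254, -0.366, -0.477, -0.586, -0.693, -0.798, -0.9, -1.0, -1.096, -1.189, -1.278, -1.363, -1.444, -1.52, -1.591, -1.657, -1.718, -1.773, -1.822, -1.866, -1.904, -1.935, -1.961, -1.98, -1.993, -1.999].
−111·(-2*cos(pi/111)) / ((2)−(-2*cos(pi/111))) = 111*cos(pi/111)/(cos(pi/111) + 1) = ϑ(G).
≈ 55.48888 (to 5 d.p.).
Sandwich: α(G)=55 ≤ ϑ(G)=111*cos(pi/111)/(cos(pi/111) + 1) ≤ χ(Ḡ)=56 (both strict).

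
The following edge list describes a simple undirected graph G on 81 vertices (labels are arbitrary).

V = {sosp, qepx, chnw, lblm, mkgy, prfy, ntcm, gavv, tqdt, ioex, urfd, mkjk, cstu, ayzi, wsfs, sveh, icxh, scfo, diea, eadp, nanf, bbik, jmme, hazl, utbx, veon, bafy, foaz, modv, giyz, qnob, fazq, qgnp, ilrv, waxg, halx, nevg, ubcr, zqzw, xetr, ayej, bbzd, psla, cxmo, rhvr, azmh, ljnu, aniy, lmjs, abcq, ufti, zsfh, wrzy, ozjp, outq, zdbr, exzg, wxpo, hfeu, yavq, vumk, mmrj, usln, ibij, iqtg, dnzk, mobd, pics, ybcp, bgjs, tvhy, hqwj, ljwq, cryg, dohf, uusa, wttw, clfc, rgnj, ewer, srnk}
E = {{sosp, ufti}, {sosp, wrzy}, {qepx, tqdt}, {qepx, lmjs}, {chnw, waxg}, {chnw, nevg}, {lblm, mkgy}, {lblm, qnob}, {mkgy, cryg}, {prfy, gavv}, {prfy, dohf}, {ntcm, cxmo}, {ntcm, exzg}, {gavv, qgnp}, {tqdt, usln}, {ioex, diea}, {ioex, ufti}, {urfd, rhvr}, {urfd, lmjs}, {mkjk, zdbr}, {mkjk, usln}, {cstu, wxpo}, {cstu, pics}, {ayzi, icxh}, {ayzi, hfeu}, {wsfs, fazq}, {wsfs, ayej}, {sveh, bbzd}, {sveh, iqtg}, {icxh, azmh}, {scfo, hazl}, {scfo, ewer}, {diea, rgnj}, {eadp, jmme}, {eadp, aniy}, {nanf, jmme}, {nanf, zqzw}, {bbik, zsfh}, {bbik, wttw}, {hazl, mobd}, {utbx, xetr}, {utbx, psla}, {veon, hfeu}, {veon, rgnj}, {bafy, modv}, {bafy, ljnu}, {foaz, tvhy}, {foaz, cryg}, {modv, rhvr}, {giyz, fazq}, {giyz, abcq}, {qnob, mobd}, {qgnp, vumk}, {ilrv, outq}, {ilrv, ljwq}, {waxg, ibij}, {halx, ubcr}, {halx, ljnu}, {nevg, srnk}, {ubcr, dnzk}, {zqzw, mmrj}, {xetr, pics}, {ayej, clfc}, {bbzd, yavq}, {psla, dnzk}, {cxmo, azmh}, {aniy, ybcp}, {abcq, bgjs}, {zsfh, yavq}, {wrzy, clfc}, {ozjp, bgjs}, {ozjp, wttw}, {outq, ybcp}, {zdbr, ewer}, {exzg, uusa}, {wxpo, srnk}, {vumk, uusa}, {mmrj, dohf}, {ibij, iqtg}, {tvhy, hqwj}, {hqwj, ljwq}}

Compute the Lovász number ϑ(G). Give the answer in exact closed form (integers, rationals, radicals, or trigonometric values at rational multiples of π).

81*cos(pi/81)/(cos(pi/81) + 1)

Vertex ewer has 2 neighbors: scfo, zdbr.
deg(qgnp) = 2; N(qgnp) = {gavv, vumk}.
deg(mmrj) = 2; N(mmrj) = {zqzw, dohf}.
Vertex qnob has 2 neighbors: lblm, mobd.
G on 81 vertices is 2-regular; the odd cycle C_{81}.
spec(A) ≈ [2.0, 1.994, 1.976, 1.946, 1.904, 1.851, 1.787, 1.712, 1.627, 1.532, 1.428, 1.315, 1.194, 1.066, 0.932, 0.792, 0.647, 0.499, 0.347, 0.194, 0.039, -0.116, -0.271, -0.423, -0.574, -0.72, -0.863, -1.0, -1.131, -1.256, -1.372, -1.481, -1.581, -1.671, -1.751, -1.821, -1.879, -1.927, -1.963, -1.986, -1.998] (distinct, 3 d.p.).
ϑ = −N·λ_min/(λ_max−λ_min) = −81·(-2*cos(pi/81))/(2−(-2*cos(pi/81))) = 81*cos(pi/81)/(cos(pi/81) + 1).
≈ 40.4848 (to 4 d.p.).
40 ≤ 81*cos(pi/81)/(cos(pi/81) + 1) ≤ 41: both strict.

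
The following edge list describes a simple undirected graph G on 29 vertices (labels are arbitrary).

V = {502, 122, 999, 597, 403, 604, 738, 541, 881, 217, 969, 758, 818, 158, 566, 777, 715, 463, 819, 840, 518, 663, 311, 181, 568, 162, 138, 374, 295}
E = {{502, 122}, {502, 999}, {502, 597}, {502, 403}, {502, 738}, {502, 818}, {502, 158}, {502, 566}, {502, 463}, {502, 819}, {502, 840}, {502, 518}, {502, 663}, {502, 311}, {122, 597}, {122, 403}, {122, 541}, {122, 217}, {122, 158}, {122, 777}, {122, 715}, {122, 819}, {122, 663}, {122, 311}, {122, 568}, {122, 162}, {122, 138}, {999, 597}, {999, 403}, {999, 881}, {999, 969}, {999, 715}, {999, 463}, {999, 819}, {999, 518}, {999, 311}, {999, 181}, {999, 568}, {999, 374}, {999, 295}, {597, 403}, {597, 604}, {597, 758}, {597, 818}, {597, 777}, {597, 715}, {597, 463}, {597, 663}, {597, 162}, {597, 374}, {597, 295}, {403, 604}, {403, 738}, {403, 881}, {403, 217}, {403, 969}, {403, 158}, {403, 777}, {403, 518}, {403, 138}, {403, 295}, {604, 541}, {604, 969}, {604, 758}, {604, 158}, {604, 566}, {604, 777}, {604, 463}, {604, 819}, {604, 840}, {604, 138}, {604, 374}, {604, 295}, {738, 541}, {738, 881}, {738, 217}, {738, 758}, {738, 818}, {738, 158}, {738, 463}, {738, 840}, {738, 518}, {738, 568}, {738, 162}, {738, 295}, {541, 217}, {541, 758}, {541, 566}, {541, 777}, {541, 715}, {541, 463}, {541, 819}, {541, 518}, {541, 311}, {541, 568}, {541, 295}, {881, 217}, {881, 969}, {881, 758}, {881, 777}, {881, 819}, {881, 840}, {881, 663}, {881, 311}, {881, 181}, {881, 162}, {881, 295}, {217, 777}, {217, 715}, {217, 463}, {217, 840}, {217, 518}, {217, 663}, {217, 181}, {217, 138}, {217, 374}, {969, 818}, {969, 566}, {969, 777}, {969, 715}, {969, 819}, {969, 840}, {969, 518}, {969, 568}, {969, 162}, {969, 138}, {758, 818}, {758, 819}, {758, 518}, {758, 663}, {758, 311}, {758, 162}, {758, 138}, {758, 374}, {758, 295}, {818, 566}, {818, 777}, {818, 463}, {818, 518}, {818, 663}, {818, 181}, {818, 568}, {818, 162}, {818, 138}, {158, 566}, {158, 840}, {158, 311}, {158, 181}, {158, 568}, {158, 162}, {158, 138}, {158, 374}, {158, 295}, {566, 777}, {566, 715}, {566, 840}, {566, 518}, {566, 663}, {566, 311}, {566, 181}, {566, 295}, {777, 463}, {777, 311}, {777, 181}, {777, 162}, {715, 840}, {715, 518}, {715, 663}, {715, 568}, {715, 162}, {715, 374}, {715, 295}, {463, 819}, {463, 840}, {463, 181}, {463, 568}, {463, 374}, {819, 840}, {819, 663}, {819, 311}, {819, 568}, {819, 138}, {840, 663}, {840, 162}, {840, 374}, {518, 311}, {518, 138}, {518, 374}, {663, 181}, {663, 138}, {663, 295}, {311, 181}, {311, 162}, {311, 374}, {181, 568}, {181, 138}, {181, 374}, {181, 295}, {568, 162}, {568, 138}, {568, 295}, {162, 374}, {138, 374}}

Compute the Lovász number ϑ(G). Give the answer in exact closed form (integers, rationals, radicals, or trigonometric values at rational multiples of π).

Vertex 502 has 14 neighbors: 122, 999, 597, 403, 738, 818, 158, 566, 463, 819, 840, 518, 663, 311.
deg(138) = 14; N(138) = {122, 403, 604, 217, 969, 758, 818, 158, 819, 518, 663, 181, 568, 374}.
Vertex 162 has 14 neighbors: 122, 597, 738, 881, 969, 758, 818, 158, 777, 715, 840, 311, 568, 374.
Vertex 311 has 14 neighbors: 502, 122, 999, 541, 881, 758, 158, 566, 777, 819, 518, 181, 162, 374.
G on 29 vertices is 14-regular; strongly regular (29,14,6,7).
spec(A) ≈ [14.0, 2.193, -3.193] (distinct, 3 d.p.).
Lovász: ϑ = −29(-sqrt(29)/2 - 1/2)/(14+-(-sqrt(29)/2 - 1/2)) = sqrt(29).
Numerically 5.38516481.

sqrt(29)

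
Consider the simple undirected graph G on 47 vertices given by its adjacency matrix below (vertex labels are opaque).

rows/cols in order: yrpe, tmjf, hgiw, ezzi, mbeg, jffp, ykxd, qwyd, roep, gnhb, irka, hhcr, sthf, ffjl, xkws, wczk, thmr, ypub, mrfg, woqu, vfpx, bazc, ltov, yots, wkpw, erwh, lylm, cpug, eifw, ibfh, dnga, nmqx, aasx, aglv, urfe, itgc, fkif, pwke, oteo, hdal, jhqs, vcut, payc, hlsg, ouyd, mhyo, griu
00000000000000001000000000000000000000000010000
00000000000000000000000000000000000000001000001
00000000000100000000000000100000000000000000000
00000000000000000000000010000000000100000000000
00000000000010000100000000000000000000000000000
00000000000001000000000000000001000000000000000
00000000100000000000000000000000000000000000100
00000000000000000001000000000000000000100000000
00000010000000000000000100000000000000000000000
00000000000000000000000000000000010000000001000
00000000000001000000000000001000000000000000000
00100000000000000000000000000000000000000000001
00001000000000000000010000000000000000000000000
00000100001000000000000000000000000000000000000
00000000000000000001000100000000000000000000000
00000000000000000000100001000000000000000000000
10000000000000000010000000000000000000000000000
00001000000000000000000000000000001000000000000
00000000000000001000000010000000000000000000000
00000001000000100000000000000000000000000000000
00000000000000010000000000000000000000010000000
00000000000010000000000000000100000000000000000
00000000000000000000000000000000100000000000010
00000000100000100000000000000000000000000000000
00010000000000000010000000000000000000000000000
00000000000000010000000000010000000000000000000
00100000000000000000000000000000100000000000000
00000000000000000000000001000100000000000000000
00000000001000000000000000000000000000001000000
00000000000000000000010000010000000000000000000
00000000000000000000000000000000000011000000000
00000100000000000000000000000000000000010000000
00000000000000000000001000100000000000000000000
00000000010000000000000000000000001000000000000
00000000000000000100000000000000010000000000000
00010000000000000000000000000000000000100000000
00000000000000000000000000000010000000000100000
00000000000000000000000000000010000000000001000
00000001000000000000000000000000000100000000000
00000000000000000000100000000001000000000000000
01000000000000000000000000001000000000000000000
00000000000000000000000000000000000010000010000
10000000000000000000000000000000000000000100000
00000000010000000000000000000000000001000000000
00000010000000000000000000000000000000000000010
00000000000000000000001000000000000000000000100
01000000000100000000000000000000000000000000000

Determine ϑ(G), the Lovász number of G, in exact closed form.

deg(wczk) = 2; N(wczk) = {vfpx, erwh}.
Vertex vfpx has 2 neighbors: wczk, hdal.
deg(nmqx) = 2; N(nmqx) = {jffp, hdal}.
deg(fkif) = 2; N(fkif) = {dnga, vcut}.
Regular of degree 2 on 47 vertices: a single 47-cycle (edge-transitive).
Distinct eigenvalues (to 4 d.p.): [2.0, 1.9822, 1.9289, 1.8413, 1.7208, 1.5696, 1.3904, 1.1864, 0.9612, 0.7188, 0.4636, 0.2002, -0.0668, -0.3327, -0.5926, -0.8419, -1.0762, -1.2913, -1.4833, -1.6489, -1.785, -1.8893, -1.9599, -1.9955].
ϑ = −N·λ_min/(λ_max−λ_min) = −47·(-2*cos(pi/47))/(2−(-2*cos(pi/47))) = 47*cos(pi/47)/(cos(pi/47) + 1).
Numerically 23.47373.
α=23, χ(Ḡ)=24; ϑ=47*cos(pi/47)/(cos(pi/47) + 1) lies between (both strict).

47*cos(pi/47)/(cos(pi/47) + 1)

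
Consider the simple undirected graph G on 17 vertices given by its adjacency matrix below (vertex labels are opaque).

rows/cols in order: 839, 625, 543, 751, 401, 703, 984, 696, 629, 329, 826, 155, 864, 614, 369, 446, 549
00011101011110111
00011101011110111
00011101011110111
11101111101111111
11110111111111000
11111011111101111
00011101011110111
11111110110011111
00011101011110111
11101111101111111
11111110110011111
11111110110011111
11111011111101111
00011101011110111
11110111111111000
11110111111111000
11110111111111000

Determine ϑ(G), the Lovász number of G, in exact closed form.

N(696) = {839, 625, 543, 751, 401, 703, 984, 629, 329, 864, 614, 369, 446, 549}, |N(696)| = 14.
deg(446) = 13; N(446) = {839, 625, 543, 751, 703, 984, 696, 629, 329, 826, 155, 864, 614}.
deg(629) = 11; N(629) = {751, 401, 703, 696, 329, 826, 155, 864, 369, 446, 549}.
N(543) = {751, 401, 703, 696, 329, 826, 155, 864, 369, 446, 549}, |N(543)| = 11.
K_{6,4,3,2,2} (perfect); ϑ(G) = α(G) = max{6,4,3,2,2} = 6.
ϑ(G) ≈ 6.000000.
Sandwich: α(G)=6 ≤ ϑ(G)=6 ≤ χ(Ḡ)=6 (collapsed).

6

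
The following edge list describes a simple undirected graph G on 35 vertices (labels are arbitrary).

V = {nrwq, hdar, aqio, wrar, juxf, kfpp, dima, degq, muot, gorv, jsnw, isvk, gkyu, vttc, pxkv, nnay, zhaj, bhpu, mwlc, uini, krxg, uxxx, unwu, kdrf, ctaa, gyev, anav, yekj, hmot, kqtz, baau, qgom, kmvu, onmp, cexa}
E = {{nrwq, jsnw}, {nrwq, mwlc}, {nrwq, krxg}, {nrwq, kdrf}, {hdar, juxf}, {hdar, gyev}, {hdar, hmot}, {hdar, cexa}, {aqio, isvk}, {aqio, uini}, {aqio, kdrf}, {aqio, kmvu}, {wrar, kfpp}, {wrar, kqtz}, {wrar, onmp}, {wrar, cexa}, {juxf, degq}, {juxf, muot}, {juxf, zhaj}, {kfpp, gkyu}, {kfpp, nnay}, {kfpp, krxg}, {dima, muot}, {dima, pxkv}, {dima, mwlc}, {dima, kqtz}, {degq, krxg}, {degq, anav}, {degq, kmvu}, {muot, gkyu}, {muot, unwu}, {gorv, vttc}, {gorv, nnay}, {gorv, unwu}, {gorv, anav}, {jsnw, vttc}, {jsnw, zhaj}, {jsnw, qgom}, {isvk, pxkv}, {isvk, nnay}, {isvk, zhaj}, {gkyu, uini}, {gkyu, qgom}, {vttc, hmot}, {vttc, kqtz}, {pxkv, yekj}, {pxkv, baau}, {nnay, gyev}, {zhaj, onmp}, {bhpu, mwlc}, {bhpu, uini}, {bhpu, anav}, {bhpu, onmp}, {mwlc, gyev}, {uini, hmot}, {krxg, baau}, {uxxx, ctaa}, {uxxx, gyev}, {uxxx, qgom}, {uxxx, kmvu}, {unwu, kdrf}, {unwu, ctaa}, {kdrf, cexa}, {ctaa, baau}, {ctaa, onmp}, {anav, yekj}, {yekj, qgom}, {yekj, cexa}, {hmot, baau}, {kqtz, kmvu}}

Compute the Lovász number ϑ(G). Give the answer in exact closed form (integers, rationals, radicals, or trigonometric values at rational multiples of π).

15

N(degq) = {juxf, krxg, anav, kmvu}, |N(degq)| = 4.
N(anav) = {degq, gorv, bhpu, yekj}, |N(anav)| = 4.
Vertex isvk has 4 neighbors: aqio, pxkv, nnay, zhaj.
Vertex qgom has 4 neighbors: jsnw, gkyu, uxxx, yekj.
deg(v) = 4 for all v (|V|=35); Kneser K(7,3) on C(7,3)=35 vertices.
The 4 distinct eigenvalues: [4.0, 2.0, -1.0, -3.0].
Lovász: ϑ = −35(-3)/(4+-1*(-3)) = 15.
ϑ(G) ≈ 15.000000000.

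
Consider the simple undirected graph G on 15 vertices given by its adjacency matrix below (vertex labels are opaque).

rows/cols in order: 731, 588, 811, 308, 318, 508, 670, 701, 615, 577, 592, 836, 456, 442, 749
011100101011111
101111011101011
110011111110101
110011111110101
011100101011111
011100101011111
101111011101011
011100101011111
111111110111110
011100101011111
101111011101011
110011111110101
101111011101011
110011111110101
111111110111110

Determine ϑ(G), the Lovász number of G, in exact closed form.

5

Vertex 592 has 11 neighbors: 731, 811, 308, 318, 508, 701, 615, 577, 836, 442, 749.
deg(508) = 10; N(508) = {588, 811, 308, 670, 615, 592, 836, 456, 442, 749}.
N(731) = {588, 811, 308, 670, 615, 592, 836, 456, 442, 749}, |N(731)| = 10.
N(588) = {731, 811, 308, 318, 508, 701, 615, 577, 836, 442, 749}, |N(588)| = 11.
K_{5,4,4,2} (perfect); ϑ(G) = α(G) = max{5,4,4,2} = 5.
Numerically 5.000000000.
Lovász sandwich 5 ≤ 5 ≤ 5: collapsed.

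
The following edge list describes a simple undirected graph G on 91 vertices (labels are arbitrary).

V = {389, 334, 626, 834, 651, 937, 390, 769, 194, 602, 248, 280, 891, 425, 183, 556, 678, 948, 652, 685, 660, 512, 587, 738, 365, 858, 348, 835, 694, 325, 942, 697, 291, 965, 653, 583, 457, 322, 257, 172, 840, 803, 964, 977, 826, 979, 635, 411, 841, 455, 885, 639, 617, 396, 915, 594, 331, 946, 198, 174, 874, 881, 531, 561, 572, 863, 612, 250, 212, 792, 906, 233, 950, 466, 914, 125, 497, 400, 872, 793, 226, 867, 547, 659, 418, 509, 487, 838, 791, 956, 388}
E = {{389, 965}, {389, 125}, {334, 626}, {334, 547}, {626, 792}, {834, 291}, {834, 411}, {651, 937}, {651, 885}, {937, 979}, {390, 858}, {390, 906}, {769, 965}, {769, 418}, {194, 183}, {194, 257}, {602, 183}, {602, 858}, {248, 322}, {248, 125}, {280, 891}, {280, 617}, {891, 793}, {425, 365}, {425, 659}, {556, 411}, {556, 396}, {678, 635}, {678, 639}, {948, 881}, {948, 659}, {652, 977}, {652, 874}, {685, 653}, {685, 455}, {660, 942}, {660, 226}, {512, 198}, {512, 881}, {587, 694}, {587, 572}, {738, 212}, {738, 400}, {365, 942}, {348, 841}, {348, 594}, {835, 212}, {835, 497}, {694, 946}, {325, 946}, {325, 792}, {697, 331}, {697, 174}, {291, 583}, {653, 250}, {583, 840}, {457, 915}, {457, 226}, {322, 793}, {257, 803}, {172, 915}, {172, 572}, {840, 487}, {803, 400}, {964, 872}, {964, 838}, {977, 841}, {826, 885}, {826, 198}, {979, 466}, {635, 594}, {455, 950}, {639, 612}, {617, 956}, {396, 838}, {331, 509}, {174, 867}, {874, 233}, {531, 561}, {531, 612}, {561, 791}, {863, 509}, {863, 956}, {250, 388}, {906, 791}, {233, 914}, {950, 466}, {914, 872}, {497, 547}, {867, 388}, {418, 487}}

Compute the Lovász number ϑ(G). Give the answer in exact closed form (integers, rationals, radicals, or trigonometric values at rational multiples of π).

91*cos(pi/91)/(cos(pi/91) + 1)

deg(694) = 2; N(694) = {587, 946}.
Vertex 572 has 2 neighbors: 587, 172.
N(838) = {964, 396}, |N(838)| = 2.
N(906) = {390, 791}, |N(906)| = 2.
2-regular, N=91; this is C_{91}, the 91-cycle.
spec(A) ≈ [2.0, 1.99523, 1.98096, 1.95725, 1.92421, 1.882, 1.83082, 1.77091, 1.70257, 1.62611, 1.54191, 1.45035, 1.35189, 1.24698, 1.13613, 1.01987, 0.89874, 0.77333, 0.64424, 0.51208, 0.37748, 0.24107, 0.10352, -0.03452, -0.1724, -0.30946, -0.44504, -0.5785, -0.70921, -0.83654, -0.95987, -1.07864, -1.19226, -1.30021, -1.40196, -1.49702, -1.58495, -1.66533, -1.73778, -1.80194, -1.85751, -1.90424, -1.94188, -1.97028, -1.98928, -1.99881] (distinct, 5 d.p.).
−91·(-2*cos(pi/91)) / ((2)−(-2*cos(pi/91))) = 91*cos(pi/91)/(cos(pi/91) + 1) = ϑ(G).
ϑ(G) ≈ 45.48644.
α=45, χ(Ḡ)=46; ϑ=91*cos(pi/91)/(cos(pi/91) + 1) lies between (both strict).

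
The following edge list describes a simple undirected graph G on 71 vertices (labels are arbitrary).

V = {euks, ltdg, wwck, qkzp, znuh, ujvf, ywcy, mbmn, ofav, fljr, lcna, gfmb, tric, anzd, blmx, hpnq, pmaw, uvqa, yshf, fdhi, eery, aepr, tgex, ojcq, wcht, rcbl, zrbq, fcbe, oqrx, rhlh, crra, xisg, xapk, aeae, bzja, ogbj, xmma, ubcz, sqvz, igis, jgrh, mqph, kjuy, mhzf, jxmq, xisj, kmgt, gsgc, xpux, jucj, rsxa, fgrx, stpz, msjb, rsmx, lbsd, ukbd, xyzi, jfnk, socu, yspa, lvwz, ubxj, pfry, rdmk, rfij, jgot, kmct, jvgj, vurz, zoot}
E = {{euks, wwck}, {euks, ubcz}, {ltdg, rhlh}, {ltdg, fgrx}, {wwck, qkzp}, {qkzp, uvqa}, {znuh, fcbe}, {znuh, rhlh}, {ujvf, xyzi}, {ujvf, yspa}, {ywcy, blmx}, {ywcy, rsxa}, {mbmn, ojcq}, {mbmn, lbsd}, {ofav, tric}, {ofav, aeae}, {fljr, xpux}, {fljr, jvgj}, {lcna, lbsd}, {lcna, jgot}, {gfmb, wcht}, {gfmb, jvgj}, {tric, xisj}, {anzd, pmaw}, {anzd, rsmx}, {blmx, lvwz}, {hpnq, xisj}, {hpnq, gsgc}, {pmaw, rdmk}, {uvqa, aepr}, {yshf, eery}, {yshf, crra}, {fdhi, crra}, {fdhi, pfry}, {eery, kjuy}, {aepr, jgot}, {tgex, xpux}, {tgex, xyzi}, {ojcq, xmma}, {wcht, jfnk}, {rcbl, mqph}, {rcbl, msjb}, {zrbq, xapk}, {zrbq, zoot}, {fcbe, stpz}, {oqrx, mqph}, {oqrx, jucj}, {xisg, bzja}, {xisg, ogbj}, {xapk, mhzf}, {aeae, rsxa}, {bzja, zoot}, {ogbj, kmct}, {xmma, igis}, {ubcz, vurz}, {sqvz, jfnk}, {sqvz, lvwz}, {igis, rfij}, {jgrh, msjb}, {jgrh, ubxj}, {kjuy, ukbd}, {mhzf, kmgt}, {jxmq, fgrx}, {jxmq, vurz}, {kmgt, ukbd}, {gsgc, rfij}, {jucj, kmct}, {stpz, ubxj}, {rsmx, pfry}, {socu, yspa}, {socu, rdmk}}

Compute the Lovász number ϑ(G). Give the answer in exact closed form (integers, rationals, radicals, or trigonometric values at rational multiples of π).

71*cos(pi/71)/(cos(pi/71) + 1)

Vertex jfnk has 2 neighbors: wcht, sqvz.
deg(jgrh) = 2; N(jgrh) = {msjb, ubxj}.
deg(kmct) = 2; N(kmct) = {ogbj, jucj}.
deg(aeae) = 2; N(aeae) = {ofav, rsxa}.
G on 71 vertices is 2-regular; this is C_{71}, the 71-cycle.
The 36 distinct eigenvalues: [2.0, 1.992, 1.969, 1.93, 1.876, 1.807, 1.725, 1.628, 1.519, 1.398, 1.267, 1.125, 0.974, 0.816, 0.652, 0.482, 0.308, 0.133, -0.044, -0.221, -0.396, -0.567, -0.735, -0.896, -1.051, -1.197, -1.334, -1.46, -1.575, -1.678, -1.768, -1.843, -1.905, -1.951, -1.982, -1.998].
ϑ = −N·λ_min/(λ_max−λ_min) = −71·(-2*cos(pi/71))/(2−(-2*cos(pi/71))) = 71*cos(pi/71)/(cos(pi/71) + 1).
ϑ(G) ≈ 35.48262.
Sandwich: α(G)=35 ≤ ϑ(G)=71*cos(pi/71)/(cos(pi/71) + 1) ≤ χ(Ḡ)=36 (both strict).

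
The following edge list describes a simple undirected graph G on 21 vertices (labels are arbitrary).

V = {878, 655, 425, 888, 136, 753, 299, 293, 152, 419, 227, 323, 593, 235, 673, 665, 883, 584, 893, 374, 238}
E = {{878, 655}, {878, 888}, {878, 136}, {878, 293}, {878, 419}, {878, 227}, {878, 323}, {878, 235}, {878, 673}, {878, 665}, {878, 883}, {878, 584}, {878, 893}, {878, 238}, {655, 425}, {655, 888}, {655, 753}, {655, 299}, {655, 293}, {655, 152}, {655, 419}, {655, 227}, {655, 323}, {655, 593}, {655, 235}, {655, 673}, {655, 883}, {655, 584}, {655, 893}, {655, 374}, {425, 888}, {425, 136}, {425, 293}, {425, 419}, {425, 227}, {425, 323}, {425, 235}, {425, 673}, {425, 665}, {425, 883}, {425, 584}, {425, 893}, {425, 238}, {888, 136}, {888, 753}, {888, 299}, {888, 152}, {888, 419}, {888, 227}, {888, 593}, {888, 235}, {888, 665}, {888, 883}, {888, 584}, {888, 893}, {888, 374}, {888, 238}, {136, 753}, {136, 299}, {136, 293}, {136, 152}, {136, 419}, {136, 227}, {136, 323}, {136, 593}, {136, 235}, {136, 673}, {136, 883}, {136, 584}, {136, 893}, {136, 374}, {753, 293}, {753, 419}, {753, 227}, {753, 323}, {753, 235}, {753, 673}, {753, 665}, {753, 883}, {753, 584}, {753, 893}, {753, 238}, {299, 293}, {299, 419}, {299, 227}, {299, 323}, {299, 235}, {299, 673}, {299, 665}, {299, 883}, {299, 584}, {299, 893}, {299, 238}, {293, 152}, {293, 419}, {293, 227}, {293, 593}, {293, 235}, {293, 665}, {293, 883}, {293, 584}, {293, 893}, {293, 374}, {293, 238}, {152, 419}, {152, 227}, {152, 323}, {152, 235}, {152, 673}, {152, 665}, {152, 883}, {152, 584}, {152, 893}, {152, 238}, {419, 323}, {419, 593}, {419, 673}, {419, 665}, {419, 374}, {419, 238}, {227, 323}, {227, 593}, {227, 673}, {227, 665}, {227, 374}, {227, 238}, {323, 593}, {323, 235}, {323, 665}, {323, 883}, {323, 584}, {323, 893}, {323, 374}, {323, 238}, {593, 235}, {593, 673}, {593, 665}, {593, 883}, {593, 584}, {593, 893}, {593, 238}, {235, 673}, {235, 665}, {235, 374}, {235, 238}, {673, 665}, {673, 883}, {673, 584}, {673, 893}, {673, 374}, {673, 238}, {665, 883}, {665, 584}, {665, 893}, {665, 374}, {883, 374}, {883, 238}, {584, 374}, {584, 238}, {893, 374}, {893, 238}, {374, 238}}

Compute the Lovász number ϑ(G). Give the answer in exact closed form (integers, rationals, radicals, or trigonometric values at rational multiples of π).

7

deg(136) = 17; N(136) = {878, 425, 888, 753, 299, 293, 152, 419, 227, 323, 593, 235, 673, 883, 584, 893, 374}.
deg(753) = 14; N(753) = {655, 888, 136, 293, 419, 227, 323, 235, 673, 665, 883, 584, 893, 238}.
N(299) = {655, 888, 136, 293, 419, 227, 323, 235, 673, 665, 883, 584, 893, 238}, |N(299)| = 14.
Vertex 374 has 14 neighbors: 655, 888, 136, 293, 419, 227, 323, 235, 673, 665, 883, 584, 893, 238.
Complete 4-partite, parts [7, 6, 4, 4]: perfect, ϑ = α = 7.
≈ 7.000000 (to 6 d.p.).
Sandwich: α(G)=7 ≤ ϑ(G)=7 ≤ χ(Ḡ)=7 (collapsed).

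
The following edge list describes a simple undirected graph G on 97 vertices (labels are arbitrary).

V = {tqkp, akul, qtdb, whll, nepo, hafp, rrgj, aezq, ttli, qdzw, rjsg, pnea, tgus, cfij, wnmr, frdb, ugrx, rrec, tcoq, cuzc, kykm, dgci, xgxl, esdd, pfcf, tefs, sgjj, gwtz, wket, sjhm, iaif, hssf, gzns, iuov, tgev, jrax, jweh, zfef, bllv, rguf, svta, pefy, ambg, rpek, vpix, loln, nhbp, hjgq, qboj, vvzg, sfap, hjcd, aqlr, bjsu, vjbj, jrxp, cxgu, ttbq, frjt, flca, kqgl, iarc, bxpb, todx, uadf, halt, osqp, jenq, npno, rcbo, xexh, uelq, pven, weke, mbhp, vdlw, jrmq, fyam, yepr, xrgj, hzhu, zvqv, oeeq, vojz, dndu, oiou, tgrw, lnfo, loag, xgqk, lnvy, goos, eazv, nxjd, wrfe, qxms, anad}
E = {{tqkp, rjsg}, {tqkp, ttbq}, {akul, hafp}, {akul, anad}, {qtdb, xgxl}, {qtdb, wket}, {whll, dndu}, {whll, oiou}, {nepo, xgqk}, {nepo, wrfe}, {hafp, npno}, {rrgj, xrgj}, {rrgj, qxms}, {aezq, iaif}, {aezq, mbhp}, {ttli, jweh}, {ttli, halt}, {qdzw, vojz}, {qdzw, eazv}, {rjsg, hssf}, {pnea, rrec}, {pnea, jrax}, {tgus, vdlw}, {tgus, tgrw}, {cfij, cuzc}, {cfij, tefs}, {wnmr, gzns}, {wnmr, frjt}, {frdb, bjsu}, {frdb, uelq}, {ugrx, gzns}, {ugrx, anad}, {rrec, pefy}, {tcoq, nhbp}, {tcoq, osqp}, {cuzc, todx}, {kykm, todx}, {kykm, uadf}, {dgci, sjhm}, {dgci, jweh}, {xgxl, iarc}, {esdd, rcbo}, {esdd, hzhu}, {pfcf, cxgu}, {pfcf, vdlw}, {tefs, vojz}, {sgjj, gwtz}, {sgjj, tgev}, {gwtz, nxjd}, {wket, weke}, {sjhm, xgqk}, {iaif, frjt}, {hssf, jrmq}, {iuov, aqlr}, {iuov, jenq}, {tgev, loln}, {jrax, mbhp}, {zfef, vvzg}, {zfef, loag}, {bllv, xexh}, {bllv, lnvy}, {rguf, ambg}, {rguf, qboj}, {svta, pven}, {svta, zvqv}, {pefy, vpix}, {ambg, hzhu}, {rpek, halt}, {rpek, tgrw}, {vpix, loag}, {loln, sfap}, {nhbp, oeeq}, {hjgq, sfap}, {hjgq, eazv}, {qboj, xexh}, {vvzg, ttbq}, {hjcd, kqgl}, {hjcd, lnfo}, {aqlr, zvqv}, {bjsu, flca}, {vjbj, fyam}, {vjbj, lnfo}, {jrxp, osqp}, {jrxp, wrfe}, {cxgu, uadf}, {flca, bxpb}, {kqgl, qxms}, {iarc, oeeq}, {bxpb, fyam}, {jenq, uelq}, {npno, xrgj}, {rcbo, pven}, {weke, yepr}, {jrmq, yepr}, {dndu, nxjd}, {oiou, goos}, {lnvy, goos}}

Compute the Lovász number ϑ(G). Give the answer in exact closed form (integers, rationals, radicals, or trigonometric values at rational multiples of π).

N(npno) = {hafp, xrgj}, |N(npno)| = 2.
N(jrax) = {pnea, mbhp}, |N(jrax)| = 2.
N(tqkp) = {rjsg, ttbq}, |N(tqkp)| = 2.
N(oiou) = {whll, goos}, |N(oiou)| = 2.
2-regular, N=97; this is C_{97}, the 97-cycle.
The 49 distinct eigenvalues: [2.0, 1.9958, 1.9832, 1.9624, 1.9332, 1.896, 1.8508, 1.7979, 1.7374, 1.6697, 1.5949, 1.5134, 1.4256, 1.3318, 1.2325, 1.1279, 1.0186, 0.9051, 0.7878, 0.6671, 0.5437, 0.4179, 0.2905, 0.1618, 0.0324, -0.0971, -0.2262, -0.3544, -0.481, -0.6057, -0.7278, -0.8469, -0.9624, -1.0738, -1.1808, -1.2828, -1.3794, -1.4703, -1.555, -1.6331, -1.7044, -1.7686, -1.8253, -1.8744, -1.9156, -1.9488, -1.9738, -1.9906, -1.999].
−97·(-2*cos(pi/97)) / ((2)−(-2*cos(pi/97))) = 97*cos(pi/97)/(cos(pi/97) + 1) = ϑ(G).
ϑ(G) ≈ 48.4873.
Sandwich: α(G)=48 ≤ ϑ(G)=97*cos(pi/97)/(cos(pi/97) + 1) ≤ χ(Ḡ)=49 (both strict).

97*cos(pi/97)/(cos(pi/97) + 1)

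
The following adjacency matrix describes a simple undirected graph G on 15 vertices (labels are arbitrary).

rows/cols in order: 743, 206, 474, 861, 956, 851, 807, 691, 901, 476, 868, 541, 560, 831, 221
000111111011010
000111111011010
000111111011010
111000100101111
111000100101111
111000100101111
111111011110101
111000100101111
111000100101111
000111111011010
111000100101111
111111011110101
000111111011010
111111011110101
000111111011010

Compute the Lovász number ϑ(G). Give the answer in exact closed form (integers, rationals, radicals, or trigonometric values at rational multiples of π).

N(868) = {743, 206, 474, 807, 476, 541, 560, 831, 221}, |N(868)| = 9.
Vertex 476 has 9 neighbors: 861, 956, 851, 807, 691, 901, 868, 541, 831.
Vertex 691 has 9 neighbors: 743, 206, 474, 807, 476, 541, 560, 831, 221.
N(560) = {861, 956, 851, 807, 691, 901, 868, 541, 831}, |N(560)| = 9.
G = K_{6,6,3}: α = 6 = χ(Ḡ), so ϑ = 6.
ϑ(G) ≈ 6.00000000.
6 ≤ 6 ≤ 6: collapsed.

6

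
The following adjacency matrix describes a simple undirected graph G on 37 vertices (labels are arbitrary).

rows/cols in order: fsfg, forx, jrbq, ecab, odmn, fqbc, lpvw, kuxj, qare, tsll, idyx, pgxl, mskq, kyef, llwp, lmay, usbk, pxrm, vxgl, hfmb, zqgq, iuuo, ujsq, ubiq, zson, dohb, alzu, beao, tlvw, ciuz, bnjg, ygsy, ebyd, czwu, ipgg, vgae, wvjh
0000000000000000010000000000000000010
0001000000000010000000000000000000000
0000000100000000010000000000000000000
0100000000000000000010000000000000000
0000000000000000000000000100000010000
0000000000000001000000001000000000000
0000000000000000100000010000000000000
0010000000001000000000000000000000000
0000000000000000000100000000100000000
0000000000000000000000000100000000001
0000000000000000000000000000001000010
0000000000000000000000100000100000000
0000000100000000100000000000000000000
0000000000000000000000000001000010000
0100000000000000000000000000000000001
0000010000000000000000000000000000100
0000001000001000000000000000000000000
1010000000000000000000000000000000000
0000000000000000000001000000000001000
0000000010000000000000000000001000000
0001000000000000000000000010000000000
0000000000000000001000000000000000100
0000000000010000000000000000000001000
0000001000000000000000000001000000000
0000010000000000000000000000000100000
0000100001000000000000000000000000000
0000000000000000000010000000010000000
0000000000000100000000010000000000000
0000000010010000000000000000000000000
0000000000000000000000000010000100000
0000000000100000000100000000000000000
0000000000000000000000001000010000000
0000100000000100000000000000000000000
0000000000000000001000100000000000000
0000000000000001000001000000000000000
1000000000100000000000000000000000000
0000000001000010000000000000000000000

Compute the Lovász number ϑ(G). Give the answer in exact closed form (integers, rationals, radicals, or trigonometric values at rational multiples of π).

37*cos(pi/37)/(cos(pi/37) + 1)

Vertex ujsq has 2 neighbors: pgxl, czwu.
Vertex forx has 2 neighbors: ecab, llwp.
Vertex idyx has 2 neighbors: bnjg, vgae.
N(llwp) = {forx, wvjh}, |N(llwp)| = 2.
Every vertex has degree 2 (N=37); connected 2-regular on 37 ⇒ C_{37}.
spec(A) ≈ [2.0, 1.9712, 1.8858, 1.746, 1.5561, 1.3213, 1.0486, 0.7457, 0.4214, 0.0849, -0.254, -0.5856, -0.9004, -1.1893, -1.4439, -1.657, -1.8225, -1.9355, -1.9928] (distinct, 4 d.p.).
ϑ = −N·λ_min/(λ_max−λ_min) = −37·(-2*cos(pi/37))/(2−(-2*cos(pi/37))) = 37*cos(pi/37)/(cos(pi/37) + 1).
≈ 18.46662 (to 5 d.p.).
18 ≤ 37*cos(pi/37)/(cos(pi/37) + 1) ≤ 19: both strict.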